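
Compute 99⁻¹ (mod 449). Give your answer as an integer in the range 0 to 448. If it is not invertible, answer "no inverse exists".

127

Run Euclid on (449, 99):
449 = 4*99 + 53
99 = 1*53 + 46
53 = 1*46 + 7
46 = 6*7 + 4
7 = 1*4 + 3
4 = 1*3 + 1
3 = 3*1 + 0
The gcd is 1. Working backward:
1 = 4 − 3
1 = −7 + 2·4
1 = 2·46 − 13·7
1 = −13·53 + 15·46
1 = 15·99 − 28·53
1 = −28·449 + 127·99
So 99·127 ≡ 1 (mod 449).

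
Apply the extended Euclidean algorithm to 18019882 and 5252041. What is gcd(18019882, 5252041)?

1

Apply Euclid's algorithm to 18019882 and 5252041:
18019882 = 3*5252041 + 2263759
5252041 = 2*2263759 + 724523
2263759 = 3*724523 + 90190
724523 = 8*90190 + 3003
90190 = 30*3003 + 100
3003 = 30*100 + 3
100 = 33*3 + 1
3 = 3*1 + 0
gcd(18019882, 5252041) = 1.
Working backward:
1 = 100 − 33·3
1 = −33·3003 + 991·100
1 = 991·90190 − 29763·3003
1 = −29763·724523 + 239095·90190
1 = 239095·2263759 − 747048·724523
1 = −747048·5252041 + 1733191·2263759
1 = 1733191·18019882 − 5946621·5252041
So 1 = (1733191)·18019882 + (-5946621)·5252041.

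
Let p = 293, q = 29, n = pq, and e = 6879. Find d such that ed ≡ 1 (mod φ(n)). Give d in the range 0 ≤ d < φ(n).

3839

φ(n) = (p−1)(q−1) = 292·28 = 8176.
Need d with 6879·d ≡ 1 (mod 8176). Apply the extended Euclidean algorithm:
8176 = 1×6879 + 1297
6879 = 5×1297 + 394
1297 = 3×394 + 115
394 = 3×115 + 49
115 = 2×49 + 17
49 = 2×17 + 15
17 = 1×15 + 2
15 = 7×2 + 1
2 = 2×1 + 0
Back-substitute:
1 = 15 − 7·2
1 = −7·17 + 8·15
1 = 8·49 − 23·17
1 = −23·115 + 54·49
1 = 54·394 − 185·115
1 = −185·1297 + 609·394
1 = 609·6879 − 3230·1297
1 = −3230·8176 + 3839·6879
So 6879·3839 ≡ 1 (mod 8176), hence d = 3839.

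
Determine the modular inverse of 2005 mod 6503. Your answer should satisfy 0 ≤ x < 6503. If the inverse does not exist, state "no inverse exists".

Run Euclid on (6503, 2005):
6503 = 3·2005 + 488
2005 = 4·488 + 53
488 = 9·53 + 11
53 = 4·11 + 9
11 = 1·9 + 2
9 = 4·2 + 1
2 = 2·1 + 0
The gcd is 1. Working backward:
1 = 9 − 4·2
1 = −4·11 + 5·9
1 = 5·53 − 24·11
1 = −24·488 + 221·53
1 = 221·2005 − 908·488
1 = −908·6503 + 2945·2005
So 2005·2945 ≡ 1 (mod 6503).

2945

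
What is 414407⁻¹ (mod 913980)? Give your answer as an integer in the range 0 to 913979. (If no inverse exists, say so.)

gcd(913980, 414407) by repeated division:
913980 = 2×414407 + 85166
414407 = 4×85166 + 73743
85166 = 1×73743 + 11423
73743 = 6×11423 + 5205
11423 = 2×5205 + 1013
5205 = 5×1013 + 140
1013 = 7×140 + 33
140 = 4×33 + 8
33 = 4×8 + 1
8 = 8×1 + 0
The gcd is 1. Working backward:
1 = 33 − 4·8
1 = −4·140 + 17·33
1 = 17·1013 − 123·140
1 = −123·5205 + 632·1013
1 = 632·11423 − 1387·5205
1 = −1387·73743 + 8954·11423
1 = 8954·85166 − 10341·73743
1 = −10341·414407 + 50318·85166
1 = 50318·913980 − 110977·414407
Thus 414407·(-110977) ≡ 1 (mod 913980); reducing, -110977 mod 913980 = 803003.

803003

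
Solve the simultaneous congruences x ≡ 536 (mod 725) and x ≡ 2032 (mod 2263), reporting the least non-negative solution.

1604236

Write x = 536 + 725·k. Then 725·k ≡ 2032 − 536 ≡ 1496 (mod 2263).
Need 725⁻¹ mod 2263. Extended Euclid on (2263, 725):
2263 = 3·725 + 88
725 = 8·88 + 21
88 = 4·21 + 4
21 = 5·4 + 1
4 = 4·1 + 0
Back-substitute:
1 = 21 − 5·4
1 = −5·88 + 21·21
1 = 21·725 − 173·88
1 = −173·2263 + 540·725
725⁻¹ ≡ 540 (mod 2263), so k ≡ 540·1496 ≡ 2212 (mod 2263).
x = 536 + 725·2212 = 1604236.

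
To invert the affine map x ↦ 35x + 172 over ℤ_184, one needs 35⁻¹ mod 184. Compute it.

163

Apply the Euclidean algorithm to 184 and 35:
184 = 5·35 + 9
35 = 3·9 + 8
9 = 1·8 + 1
8 = 8·1 + 0
The gcd is 1. Working backward:
1 = 9 − 8
1 = −35 + 4·9
1 = 4·184 − 21·35
Hence 35⁻¹ ≡ -21 ≡ 163 (mod 184).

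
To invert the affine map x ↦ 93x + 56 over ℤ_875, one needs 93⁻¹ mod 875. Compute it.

gcd(875, 93) by repeated division:
875 = 9*93 + 38
93 = 2*38 + 17
38 = 2*17 + 4
17 = 4*4 + 1
4 = 4*1 + 0
Since gcd(93, 875) = 1, back-substitute to write 1 as a combination:
1 = 17 − 4·4
1 = −4·38 + 9·17
1 = 9·93 − 22·38
1 = −22·875 + 207·93
So 93·207 ≡ 1 (mod 875).

207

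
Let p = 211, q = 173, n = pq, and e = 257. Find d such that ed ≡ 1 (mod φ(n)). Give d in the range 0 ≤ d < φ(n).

φ(n) = (p−1)(q−1) = 210·172 = 36120.
Need d with 257·d ≡ 1 (mod 36120). Apply the extended Euclidean algorithm:
36120 = 140×257 + 140
257 = 1×140 + 117
140 = 1×117 + 23
117 = 5×23 + 2
23 = 11×2 + 1
2 = 2×1 + 0
Back-substitute:
1 = 23 − 11·2
1 = −11·117 + 56·23
1 = 56·140 − 67·117
1 = −67·257 + 123·140
1 = 123·36120 − 17287·257
So 257·(-17287) ≡ 1 (mod 36120), hence d ≡ -17287 ≡ 18833 (mod 36120).

18833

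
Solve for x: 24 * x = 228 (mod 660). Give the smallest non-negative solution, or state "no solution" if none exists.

37

First find gcd(24, 660):
660 = 27*24 + 12
24 = 2*12 + 0
gcd = 12 and 12 | 228, so solutions exist. Divide through by 12: 2x ≡ 19 (mod 55).
Now find 2⁻¹ mod 55:
55 = 27·2 + 1
2 = 2·1 + 0
Back-substitute:
1 = 55 − 27·2
So 2·(-27) ≡ 1 (mod 55), i.e. 2⁻¹ ≡ 28.
Then x ≡ 28·19 ≡ 37 (mod 55); the smallest non-negative solution is x = 37.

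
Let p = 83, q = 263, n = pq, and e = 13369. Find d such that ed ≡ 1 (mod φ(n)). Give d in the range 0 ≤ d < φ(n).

2433

φ(n) = (p−1)(q−1) = 82·262 = 21484.
Need d with 13369·d ≡ 1 (mod 21484). Apply the extended Euclidean algorithm:
21484 = 1·13369 + 8115
13369 = 1·8115 + 5254
8115 = 1·5254 + 2861
5254 = 1·2861 + 2393
2861 = 1·2393 + 468
2393 = 5·468 + 53
468 = 8·53 + 44
53 = 1·44 + 9
44 = 4·9 + 8
9 = 1·8 + 1
8 = 8·1 + 0
Back-substitute:
1 = 9 − 8
1 = −44 + 5·9
1 = 5·53 − 6·44
1 = −6·468 + 53·53
1 = 53·2393 − 271·468
1 = −271·2861 + 324·2393
1 = 324·5254 − 595·2861
1 = −595·8115 + 919·5254
1 = 919·13369 − 1514·8115
1 = −1514·21484 + 2433·13369
So 13369·2433 ≡ 1 (mod 21484), hence d = 2433.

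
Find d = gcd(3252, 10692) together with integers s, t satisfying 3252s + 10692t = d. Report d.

Euclidean algorithm:
10692 = 3*3252 + 936
3252 = 3*936 + 444
936 = 2*444 + 48
444 = 9*48 + 12
48 = 4*12 + 0
gcd(3252, 10692) = 12.
Working backward:
12 = 444 − 9·48
12 = −9·936 + 19·444
12 = 19·3252 − 66·936
12 = −66·10692 + 217·3252
So 12 = (-66)·10692 + (217)·3252.

12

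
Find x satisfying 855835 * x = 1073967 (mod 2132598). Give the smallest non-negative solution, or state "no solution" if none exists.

First find gcd(855835, 2132598):
2132598 = 2·855835 + 420928
855835 = 2·420928 + 13979
420928 = 30·13979 + 1558
13979 = 8·1558 + 1515
1558 = 1·1515 + 43
1515 = 35·43 + 10
43 = 4·10 + 3
10 = 3·3 + 1
3 = 3·1 + 0
gcd = 1, so a unique solution mod 2132598 exists.
Back-substitute for the Bézout coefficients:
1 = 10 − 3·3
1 = −3·43 + 13·10
1 = 13·1515 − 458·43
1 = −458·1558 + 471·1515
1 = 471·13979 − 4226·1558
1 = −4226·420928 + 127251·13979
1 = 127251·855835 − 258728·420928
1 = −258728·2132598 + 644707·855835
So 855835·(644707) ≡ 1 (mod 2132598), giving 855835⁻¹ ≡ 644707.
x ≡ 855835⁻¹·1073967 ≡ 644707·1073967 ≡ 1317411 (mod 2132598).

1317411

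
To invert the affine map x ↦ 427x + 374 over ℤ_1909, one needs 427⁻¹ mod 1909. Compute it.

Extended Euclidean algorithm:
1909 = 4×427 + 201
427 = 2×201 + 25
201 = 8×25 + 1
25 = 25×1 + 0
gcd = 1, so the inverse exists. Back-substitute:
1 = 201 − 8·25
1 = −8·427 + 17·201
1 = 17·1909 − 76·427
Hence 427⁻¹ ≡ -76 ≡ 1833 (mod 1909).

1833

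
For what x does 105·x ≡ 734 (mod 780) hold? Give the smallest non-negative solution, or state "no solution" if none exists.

gcd(105, 780):
780 = 7×105 + 45
105 = 2×45 + 15
45 = 3×15 + 0
gcd = 15, but 15 ∤ 734, so the congruence has no solution.

no solution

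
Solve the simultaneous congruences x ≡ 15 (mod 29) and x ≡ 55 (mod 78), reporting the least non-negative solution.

2161

Write x = 15 + 29·k. Then 29·k ≡ 55 − 15 ≡ 40 (mod 78).
Need 29⁻¹ mod 78. Extended Euclid on (78, 29):
78 = 2·29 + 20
29 = 1·20 + 9
20 = 2·9 + 2
9 = 4·2 + 1
2 = 2·1 + 0
Back-substitute:
1 = 9 − 4·2
1 = −4·20 + 9·9
1 = 9·29 − 13·20
1 = −13·78 + 35·29
29⁻¹ ≡ 35 (mod 78), so k ≡ 35·40 ≡ 74 (mod 78).
x = 15 + 29·74 = 2161.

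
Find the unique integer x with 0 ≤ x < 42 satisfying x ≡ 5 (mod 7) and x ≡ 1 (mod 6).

19

Write x = 5 + 7·k. Then 7·k ≡ 1 − 5 ≡ 2 (mod 6).
Need 7⁻¹ mod 6. Extended Euclid on (6, 1):
6 = 6·1 + 0
7⁻¹ ≡ 1 (mod 6), so k ≡ 1·2 ≡ 2 (mod 6).
x = 5 + 7·2 = 19.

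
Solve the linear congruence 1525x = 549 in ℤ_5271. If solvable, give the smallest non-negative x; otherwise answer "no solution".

First find gcd(1525, 5271):
5271 = 3·1525 + 696
1525 = 2·696 + 133
696 = 5·133 + 31
133 = 4·31 + 9
31 = 3·9 + 4
9 = 2·4 + 1
4 = 4·1 + 0
gcd = 1, so a unique solution mod 5271 exists.
Back-substitute for the Bézout coefficients:
1 = 9 − 2·4
1 = −2·31 + 7·9
1 = 7·133 − 30·31
1 = −30·696 + 157·133
1 = 157·1525 − 344·696
1 = −344·5271 + 1189·1525
So 1525·(1189) ≡ 1 (mod 5271), giving 1525⁻¹ ≡ 1189.
x ≡ 1525⁻¹·549 ≡ 1189·549 ≡ 4428 (mod 5271).

4428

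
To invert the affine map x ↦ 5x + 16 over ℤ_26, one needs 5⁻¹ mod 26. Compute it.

21

gcd(26, 5) by repeated division:
26 = 5×5 + 1
5 = 5×1 + 0
The gcd is 1. Working backward:
1 = 26 − 5·5
Thus 5·(-5) ≡ 1 (mod 26); reducing, -5 mod 26 = 21.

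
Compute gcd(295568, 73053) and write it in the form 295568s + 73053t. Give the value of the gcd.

Repeated division:
295568 = 4*73053 + 3356
73053 = 21*3356 + 2577
3356 = 1*2577 + 779
2577 = 3*779 + 240
779 = 3*240 + 59
240 = 4*59 + 4
59 = 14*4 + 3
4 = 1*3 + 1
3 = 3*1 + 0
gcd(295568, 73053) = 1.
Working backward:
1 = 4 − 3
1 = −59 + 15·4
1 = 15·240 − 61·59
1 = −61·779 + 198·240
1 = 198·2577 − 655·779
1 = −655·3356 + 853·2577
1 = 853·73053 − 18568·3356
1 = −18568·295568 + 75125·73053
So 1 = (-18568)·295568 + (75125)·73053.

1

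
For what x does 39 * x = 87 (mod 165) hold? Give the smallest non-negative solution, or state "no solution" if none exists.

First find gcd(39, 165):
165 = 4*39 + 9
39 = 4*9 + 3
9 = 3*3 + 0
gcd = 3 and 3 | 87, so solutions exist. Divide through by 3: 13x ≡ 29 (mod 55).
Now find 13⁻¹ mod 55:
55 = 4·13 + 3
13 = 4·3 + 1
3 = 3·1 + 0
Back-substitute:
1 = 13 − 4·3
1 = −4·55 + 17·13
So 13⁻¹ ≡ 17 (mod 55).
Then x ≡ 17·29 ≡ 53 (mod 55); the smallest non-negative solution is x = 53.

53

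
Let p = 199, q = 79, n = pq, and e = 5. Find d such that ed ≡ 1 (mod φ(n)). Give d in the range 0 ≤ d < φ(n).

φ(n) = (p−1)(q−1) = 198·78 = 15444.
Need d with 5·d ≡ 1 (mod 15444). Apply the extended Euclidean algorithm:
15444 = 3088·5 + 4
5 = 1·4 + 1
4 = 4·1 + 0
Back-substitute:
1 = 5 − 4
1 = −15444 + 3089·5
So 5·3089 ≡ 1 (mod 15444), hence d = 3089.

3089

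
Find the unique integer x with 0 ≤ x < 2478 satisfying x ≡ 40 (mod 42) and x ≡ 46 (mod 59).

754

Write x = 40 + 42·k. Then 42·k ≡ 46 − 40 ≡ 6 (mod 59).
Need 42⁻¹ mod 59. Extended Euclid on (59, 42):
59 = 1*42 + 17
42 = 2*17 + 8
17 = 2*8 + 1
8 = 8*1 + 0
Back-substitute:
1 = 17 − 2·8
1 = −2·42 + 5·17
1 = 5·59 − 7·42
42⁻¹ ≡ 52 (mod 59), so k ≡ 52·6 ≡ 17 (mod 59).
x = 40 + 42·17 = 754.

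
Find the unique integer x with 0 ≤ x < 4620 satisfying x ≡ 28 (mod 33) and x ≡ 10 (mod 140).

Write x = 28 + 33·k. Then 33·k ≡ 10 − 28 ≡ 122 (mod 140).
Need 33⁻¹ mod 140. Extended Euclid on (140, 33):
140 = 4×33 + 8
33 = 4×8 + 1
8 = 8×1 + 0
Back-substitute:
1 = 33 − 4·8
1 = −4·140 + 17·33
33⁻¹ ≡ 17 (mod 140), so k ≡ 17·122 ≡ 114 (mod 140).
x = 28 + 33·114 = 3790.

3790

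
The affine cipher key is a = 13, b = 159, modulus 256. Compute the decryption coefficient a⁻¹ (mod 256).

Extended Euclidean algorithm:
256 = 19·13 + 9
13 = 1·9 + 4
9 = 2·4 + 1
4 = 4·1 + 0
gcd = 1, so the inverse exists. Back-substitute:
1 = 9 − 2·4
1 = −2·13 + 3·9
1 = 3·256 − 59·13
So 13·(-59) ≡ 1 (mod 256), and -59 ≡ 197 (mod 256).

197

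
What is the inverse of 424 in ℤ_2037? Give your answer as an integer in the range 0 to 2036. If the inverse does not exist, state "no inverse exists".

gcd(2037, 424) by repeated division:
2037 = 4*424 + 341
424 = 1*341 + 83
341 = 4*83 + 9
83 = 9*9 + 2
9 = 4*2 + 1
2 = 2*1 + 0
gcd = 1, so the inverse exists. Back-substitute:
1 = 9 − 4·2
1 = −4·83 + 37·9
1 = 37·341 − 152·83
1 = −152·424 + 189·341
1 = 189·2037 − 908·424
Hence 424⁻¹ ≡ -908 ≡ 1129 (mod 2037).

1129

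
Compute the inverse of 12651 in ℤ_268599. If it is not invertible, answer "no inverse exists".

Compute gcd(12651, 268599):
268599 = 21*12651 + 2928
12651 = 4*2928 + 939
2928 = 3*939 + 111
939 = 8*111 + 51
111 = 2*51 + 9
51 = 5*9 + 6
9 = 1*6 + 3
6 = 2*3 + 0
The gcd is 3, not 1, hence no inverse exists.

no inverse exists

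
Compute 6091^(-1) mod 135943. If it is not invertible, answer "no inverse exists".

119204

Run Euclid on (135943, 6091):
135943 = 22·6091 + 1941
6091 = 3·1941 + 268
1941 = 7·268 + 65
268 = 4·65 + 8
65 = 8·8 + 1
8 = 8·1 + 0
Since gcd(6091, 135943) = 1, back-substitute to write 1 as a combination:
1 = 65 − 8·8
1 = −8·268 + 33·65
1 = 33·1941 − 239·268
1 = −239·6091 + 750·1941
1 = 750·135943 − 16739·6091
Hence 6091⁻¹ ≡ -16739 ≡ 119204 (mod 135943).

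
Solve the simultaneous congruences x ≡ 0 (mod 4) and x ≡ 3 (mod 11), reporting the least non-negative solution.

36

Write x = 0 + 4·k. Then 4·k ≡ 3 − 0 ≡ 3 (mod 11).
Need 4⁻¹ mod 11. Extended Euclid on (11, 4):
11 = 2·4 + 3
4 = 1·3 + 1
3 = 3·1 + 0
Back-substitute:
1 = 4 − 3
1 = −11 + 3·4
4⁻¹ ≡ 3 (mod 11), so k ≡ 3·3 ≡ 9 (mod 11).
x = 0 + 4·9 = 36.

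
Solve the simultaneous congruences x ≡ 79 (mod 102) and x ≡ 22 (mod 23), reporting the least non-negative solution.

Write x = 79 + 102·k. Then 102·k ≡ 22 − 79 ≡ 12 (mod 23).
Need 102⁻¹ mod 23. Extended Euclid on (23, 10):
23 = 2*10 + 3
10 = 3*3 + 1
3 = 3*1 + 0
Back-substitute:
1 = 10 − 3·3
1 = −3·23 + 7·10
102⁻¹ ≡ 7 (mod 23), so k ≡ 7·12 ≡ 15 (mod 23).
x = 79 + 102·15 = 1609.

1609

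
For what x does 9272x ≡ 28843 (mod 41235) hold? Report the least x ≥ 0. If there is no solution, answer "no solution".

33869

First find gcd(9272, 41235):
41235 = 4·9272 + 4147
9272 = 2·4147 + 978
4147 = 4·978 + 235
978 = 4·235 + 38
235 = 6·38 + 7
38 = 5·7 + 3
7 = 2·3 + 1
3 = 3·1 + 0
gcd = 1, so a unique solution mod 41235 exists.
Back-substitute for the Bézout coefficients:
1 = 7 − 2·3
1 = −2·38 + 11·7
1 = 11·235 − 68·38
1 = −68·978 + 283·235
1 = 283·4147 − 1200·978
1 = −1200·9272 + 2683·4147
1 = 2683·41235 − 11932·9272
So 9272·(-11932) ≡ 1 (mod 41235), giving 9272⁻¹ ≡ 29303.
x ≡ 9272⁻¹·28843 ≡ 29303·28843 ≡ 33869 (mod 41235).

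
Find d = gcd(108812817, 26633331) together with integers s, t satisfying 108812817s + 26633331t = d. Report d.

9

Euclidean algorithm:
108812817 = 4×26633331 + 2279493
26633331 = 11×2279493 + 1558908
2279493 = 1×1558908 + 720585
1558908 = 2×720585 + 117738
720585 = 6×117738 + 14157
117738 = 8×14157 + 4482
14157 = 3×4482 + 711
4482 = 6×711 + 216
711 = 3×216 + 63
216 = 3×63 + 27
63 = 2×27 + 9
27 = 3×9 + 0
gcd(108812817, 26633331) = 9.
Back-substituting:
9 = 63 − 2·27
9 = −2·216 + 7·63
9 = 7·711 − 23·216
9 = −23·4482 + 145·711
9 = 145·14157 − 458·4482
9 = −458·117738 + 3809·14157
9 = 3809·720585 − 23312·117738
9 = −23312·1558908 + 50433·720585
9 = 50433·2279493 − 73745·1558908
9 = −73745·26633331 + 861628·2279493
9 = 861628·108812817 − 3520257·26633331
So 9 = (861628)·108812817 + (-3520257)·26633331.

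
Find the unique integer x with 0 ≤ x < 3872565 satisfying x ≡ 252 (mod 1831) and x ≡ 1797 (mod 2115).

Write x = 252 + 1831·k. Then 1831·k ≡ 1797 − 252 ≡ 1545 (mod 2115).
Need 1831⁻¹ mod 2115. Extended Euclid on (2115, 1831):
2115 = 1×1831 + 284
1831 = 6×284 + 127
284 = 2×127 + 30
127 = 4×30 + 7
30 = 4×7 + 2
7 = 3×2 + 1
2 = 2×1 + 0
Back-substitute:
1 = 7 − 3·2
1 = −3·30 + 13·7
1 = 13·127 − 55·30
1 = −55·284 + 123·127
1 = 123·1831 − 793·284
1 = −793·2115 + 916·1831
1831⁻¹ ≡ 916 (mod 2115), so k ≡ 916·1545 ≡ 285 (mod 2115).
x = 252 + 1831·285 = 522087.

522087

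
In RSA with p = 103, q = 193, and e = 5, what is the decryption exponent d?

φ(n) = (p−1)(q−1) = 102·192 = 19584.
Need d with 5·d ≡ 1 (mod 19584). Apply the extended Euclidean algorithm:
19584 = 3916*5 + 4
5 = 1*4 + 1
4 = 4*1 + 0
Back-substitute:
1 = 5 − 4
1 = −19584 + 3917·5
So 5·3917 ≡ 1 (mod 19584), hence d = 3917.

3917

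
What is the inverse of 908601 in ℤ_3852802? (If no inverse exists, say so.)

Extended Euclidean algorithm:
3852802 = 4·908601 + 218398
908601 = 4·218398 + 35009
218398 = 6·35009 + 8344
35009 = 4·8344 + 1633
8344 = 5·1633 + 179
1633 = 9·179 + 22
179 = 8·22 + 3
22 = 7·3 + 1
3 = 3·1 + 0
Since gcd(908601, 3852802) = 1, back-substitute to write 1 as a combination:
1 = 22 − 7·3
1 = −7·179 + 57·22
1 = 57·1633 − 520·179
1 = −520·8344 + 2657·1633
1 = 2657·35009 − 11148·8344
1 = −11148·218398 + 69545·35009
1 = 69545·908601 − 289328·218398
1 = −289328·3852802 + 1226857·908601
So 908601·1226857 ≡ 1 (mod 3852802).

1226857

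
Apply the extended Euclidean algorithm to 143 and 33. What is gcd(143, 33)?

11

Euclidean algorithm:
143 = 4*33 + 11
33 = 3*11 + 0
gcd(143, 33) = 11.
Working backward:
11 = 143 − 4·33
So 11 = (1)·143 + (-4)·33.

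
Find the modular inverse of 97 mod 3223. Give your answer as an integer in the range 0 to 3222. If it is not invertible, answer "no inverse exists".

Apply the Euclidean algorithm to 3223 and 97:
3223 = 33*97 + 22
97 = 4*22 + 9
22 = 2*9 + 4
9 = 2*4 + 1
4 = 4*1 + 0
gcd = 1, so the inverse exists. Back-substitute:
1 = 9 − 2·4
1 = −2·22 + 5·9
1 = 5·97 − 22·22
1 = −22·3223 + 731·97
So 97·731 ≡ 1 (mod 3223).

731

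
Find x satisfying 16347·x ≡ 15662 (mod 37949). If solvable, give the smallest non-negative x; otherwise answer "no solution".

9317

First find gcd(16347, 37949):
37949 = 2·16347 + 5255
16347 = 3·5255 + 582
5255 = 9·582 + 17
582 = 34·17 + 4
17 = 4·4 + 1
4 = 4·1 + 0
gcd = 1, so a unique solution mod 37949 exists.
Back-substitute for the Bézout coefficients:
1 = 17 − 4·4
1 = −4·582 + 137·17
1 = 137·5255 − 1237·582
1 = −1237·16347 + 3848·5255
1 = 3848·37949 − 8933·16347
So 16347·(-8933) ≡ 1 (mod 37949), giving 16347⁻¹ ≡ 29016.
x ≡ 16347⁻¹·15662 ≡ 29016·15662 ≡ 9317 (mod 37949).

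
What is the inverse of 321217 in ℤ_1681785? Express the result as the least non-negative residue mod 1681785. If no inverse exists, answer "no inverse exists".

1629643

Apply the Euclidean algorithm to 1681785 and 321217:
1681785 = 5*321217 + 75700
321217 = 4*75700 + 18417
75700 = 4*18417 + 2032
18417 = 9*2032 + 129
2032 = 15*129 + 97
129 = 1*97 + 32
97 = 3*32 + 1
32 = 32*1 + 0
Since gcd(321217, 1681785) = 1, back-substitute to write 1 as a combination:
1 = 97 − 3·32
1 = −3·129 + 4·97
1 = 4·2032 − 63·129
1 = −63·18417 + 571·2032
1 = 571·75700 − 2347·18417
1 = −2347·321217 + 9959·75700
1 = 9959·1681785 − 52142·321217
Thus 321217·(-52142) ≡ 1 (mod 1681785); reducing, -52142 mod 1681785 = 1629643.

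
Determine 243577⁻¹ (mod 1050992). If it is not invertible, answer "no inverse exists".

1001337

gcd(1050992, 243577) by repeated division:
1050992 = 4×243577 + 76684
243577 = 3×76684 + 13525
76684 = 5×13525 + 9059
13525 = 1×9059 + 4466
9059 = 2×4466 + 127
4466 = 35×127 + 21
127 = 6×21 + 1
21 = 21×1 + 0
gcd = 1, so the inverse exists. Back-substitute:
1 = 127 − 6·21
1 = −6·4466 + 211·127
1 = 211·9059 − 428·4466
1 = −428·13525 + 639·9059
1 = 639·76684 − 3623·13525
1 = −3623·243577 + 11508·76684
1 = 11508·1050992 − 49655·243577
So 243577·(-49655) ≡ 1 (mod 1050992), and -49655 ≡ 1001337 (mod 1050992).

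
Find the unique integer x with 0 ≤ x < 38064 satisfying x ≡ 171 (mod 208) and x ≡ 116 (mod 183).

14939

Write x = 171 + 208·k. Then 208·k ≡ 116 − 171 ≡ 128 (mod 183).
Need 208⁻¹ mod 183. Extended Euclid on (183, 25):
183 = 7·25 + 8
25 = 3·8 + 1
8 = 8·1 + 0
Back-substitute:
1 = 25 − 3·8
1 = −3·183 + 22·25
208⁻¹ ≡ 22 (mod 183), so k ≡ 22·128 ≡ 71 (mod 183).
x = 171 + 208·71 = 14939.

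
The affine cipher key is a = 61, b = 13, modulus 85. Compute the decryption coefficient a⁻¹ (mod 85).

Extended Euclidean algorithm:
85 = 1×61 + 24
61 = 2×24 + 13
24 = 1×13 + 11
13 = 1×11 + 2
11 = 5×2 + 1
2 = 2×1 + 0
Since gcd(61, 85) = 1, back-substitute to write 1 as a combination:
1 = 11 − 5·2
1 = −5·13 + 6·11
1 = 6·24 − 11·13
1 = −11·61 + 28·24
1 = 28·85 − 39·61
So 61·(-39) ≡ 1 (mod 85), and -39 ≡ 46 (mod 85).

46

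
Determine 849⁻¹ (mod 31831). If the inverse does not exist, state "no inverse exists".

Extended Euclidean algorithm:
31831 = 37·849 + 418
849 = 2·418 + 13
418 = 32·13 + 2
13 = 6·2 + 1
2 = 2·1 + 0
Since gcd(849, 31831) = 1, back-substitute to write 1 as a combination:
1 = 13 − 6·2
1 = −6·418 + 193·13
1 = 193·849 − 392·418
1 = −392·31831 + 14697·849
So 849·14697 ≡ 1 (mod 31831).

14697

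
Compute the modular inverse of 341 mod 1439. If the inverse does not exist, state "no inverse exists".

211

Run Euclid on (1439, 341):
1439 = 4·341 + 75
341 = 4·75 + 41
75 = 1·41 + 34
41 = 1·34 + 7
34 = 4·7 + 6
7 = 1·6 + 1
6 = 6·1 + 0
Since gcd(341, 1439) = 1, back-substitute to write 1 as a combination:
1 = 7 − 6
1 = −34 + 5·7
1 = 5·41 − 6·34
1 = −6·75 + 11·41
1 = 11·341 − 50·75
1 = −50·1439 + 211·341
So 341·211 ≡ 1 (mod 1439).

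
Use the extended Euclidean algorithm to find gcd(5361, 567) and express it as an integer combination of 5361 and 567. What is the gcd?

3

Repeated division:
5361 = 9*567 + 258
567 = 2*258 + 51
258 = 5*51 + 3
51 = 17*3 + 0
gcd(5361, 567) = 3.
Working backward:
3 = 258 − 5·51
3 = −5·567 + 11·258
3 = 11·5361 − 104·567
So 3 = (11)·5361 + (-104)·567.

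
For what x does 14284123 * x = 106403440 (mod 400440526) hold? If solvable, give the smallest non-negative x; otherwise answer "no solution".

101837150

First find gcd(14284123, 400440526):
400440526 = 28×14284123 + 485082
14284123 = 29×485082 + 216745
485082 = 2×216745 + 51592
216745 = 4×51592 + 10377
51592 = 4×10377 + 10084
10377 = 1×10084 + 293
10084 = 34×293 + 122
293 = 2×122 + 49
122 = 2×49 + 24
49 = 2×24 + 1
24 = 24×1 + 0
gcd = 1, so a unique solution mod 400440526 exists.
Back-substitute for the Bézout coefficients:
1 = 49 − 2·24
1 = −2·122 + 5·49
1 = 5·293 − 12·122
1 = −12·10084 + 413·293
1 = 413·10377 − 425·10084
1 = −425·51592 + 2113·10377
1 = 2113·216745 − 8877·51592
1 = −8877·485082 + 19867·216745
1 = 19867·14284123 − 585020·485082
1 = −585020·400440526 + 16400427·14284123
So 14284123·(16400427) ≡ 1 (mod 400440526), giving 14284123⁻¹ ≡ 16400427.
x ≡ 14284123⁻¹·106403440 ≡ 16400427·106403440 ≡ 101837150 (mod 400440526).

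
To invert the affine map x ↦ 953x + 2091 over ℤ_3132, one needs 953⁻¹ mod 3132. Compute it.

Extended Euclidean algorithm:
3132 = 3*953 + 273
953 = 3*273 + 134
273 = 2*134 + 5
134 = 26*5 + 4
5 = 1*4 + 1
4 = 4*1 + 0
The gcd is 1. Working backward:
1 = 5 − 4
1 = −134 + 27·5
1 = 27·273 − 55·134
1 = −55·953 + 192·273
1 = 192·3132 − 631·953
Hence 953⁻¹ ≡ -631 ≡ 2501 (mod 3132).

2501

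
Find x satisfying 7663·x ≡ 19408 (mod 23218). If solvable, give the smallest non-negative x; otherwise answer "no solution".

9986

First find gcd(7663, 23218):
23218 = 3×7663 + 229
7663 = 33×229 + 106
229 = 2×106 + 17
106 = 6×17 + 4
17 = 4×4 + 1
4 = 4×1 + 0
gcd = 1, so a unique solution mod 23218 exists.
Back-substitute for the Bézout coefficients:
1 = 17 − 4·4
1 = −4·106 + 25·17
1 = 25·229 − 54·106
1 = −54·7663 + 1807·229
1 = 1807·23218 − 5475·7663
So 7663·(-5475) ≡ 1 (mod 23218), giving 7663⁻¹ ≡ 17743.
x ≡ 7663⁻¹·19408 ≡ 17743·19408 ≡ 9986 (mod 23218).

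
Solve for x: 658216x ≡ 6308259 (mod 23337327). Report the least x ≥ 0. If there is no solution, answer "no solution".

gcd(658216, 23337327):
23337327 = 35*658216 + 299767
658216 = 2*299767 + 58682
299767 = 5*58682 + 6357
58682 = 9*6357 + 1469
6357 = 4*1469 + 481
1469 = 3*481 + 26
481 = 18*26 + 13
26 = 2*13 + 0
gcd = 13, but 13 ∤ 6308259, so the congruence has no solution.

no solution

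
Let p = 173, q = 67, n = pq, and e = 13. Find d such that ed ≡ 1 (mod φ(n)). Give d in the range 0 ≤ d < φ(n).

φ(n) = (p−1)(q−1) = 172·66 = 11352.
Need d with 13·d ≡ 1 (mod 11352). Apply the extended Euclidean algorithm:
11352 = 873×13 + 3
13 = 4×3 + 1
3 = 3×1 + 0
Back-substitute:
1 = 13 − 4·3
1 = −4·11352 + 3493·13
So 13·3493 ≡ 1 (mod 11352), hence d = 3493.

3493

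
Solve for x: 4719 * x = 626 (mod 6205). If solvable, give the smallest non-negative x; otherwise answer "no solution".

First find gcd(4719, 6205):
6205 = 1·4719 + 1486
4719 = 3·1486 + 261
1486 = 5·261 + 181
261 = 1·181 + 80
181 = 2·80 + 21
80 = 3·21 + 17
21 = 1·17 + 4
17 = 4·4 + 1
4 = 4·1 + 0
gcd = 1, so a unique solution mod 6205 exists.
Back-substitute for the Bézout coefficients:
1 = 17 − 4·4
1 = −4·21 + 5·17
1 = 5·80 − 19·21
1 = −19·181 + 43·80
1 = 43·261 − 62·181
1 = −62·1486 + 353·261
1 = 353·4719 − 1121·1486
1 = −1121·6205 + 1474·4719
So 4719·(1474) ≡ 1 (mod 6205), giving 4719⁻¹ ≡ 1474.
x ≡ 4719⁻¹·626 ≡ 1474·626 ≡ 4384 (mod 6205).

4384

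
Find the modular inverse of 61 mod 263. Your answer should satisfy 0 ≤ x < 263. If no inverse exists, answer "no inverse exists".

Run Euclid on (263, 61):
263 = 4·61 + 19
61 = 3·19 + 4
19 = 4·4 + 3
4 = 1·3 + 1
3 = 3·1 + 0
The gcd is 1. Working backward:
1 = 4 − 3
1 = −19 + 5·4
1 = 5·61 − 16·19
1 = −16·263 + 69·61
So 61·69 ≡ 1 (mod 263).

69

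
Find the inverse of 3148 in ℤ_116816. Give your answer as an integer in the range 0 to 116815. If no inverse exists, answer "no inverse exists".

no inverse exists

Compute gcd(3148, 116816):
116816 = 37×3148 + 340
3148 = 9×340 + 88
340 = 3×88 + 76
88 = 1×76 + 12
76 = 6×12 + 4
12 = 3×4 + 0
gcd(3148, 116816) = 4 ≠ 1, so 3148 has no multiplicative inverse modulo 116816.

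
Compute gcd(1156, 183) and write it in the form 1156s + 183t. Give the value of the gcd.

1

Apply Euclid's algorithm to 1156 and 183:
1156 = 6*183 + 58
183 = 3*58 + 9
58 = 6*9 + 4
9 = 2*4 + 1
4 = 4*1 + 0
gcd(1156, 183) = 1.
Express as a combination:
1 = 9 − 2·4
1 = −2·58 + 13·9
1 = 13·183 − 41·58
1 = −41·1156 + 259·183
So 1 = (-41)·1156 + (259)·183.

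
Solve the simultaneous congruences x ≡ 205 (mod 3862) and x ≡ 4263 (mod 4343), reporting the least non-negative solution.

490679

Write x = 205 + 3862·k. Then 3862·k ≡ 4263 − 205 ≡ 4058 (mod 4343).
Need 3862⁻¹ mod 4343. Extended Euclid on (4343, 3862):
4343 = 1·3862 + 481
3862 = 8·481 + 14
481 = 34·14 + 5
14 = 2·5 + 4
5 = 1·4 + 1
4 = 4·1 + 0
Back-substitute:
1 = 5 − 4
1 = −14 + 3·5
1 = 3·481 − 103·14
1 = −103·3862 + 827·481
1 = 827·4343 − 930·3862
3862⁻¹ ≡ 3413 (mod 4343), so k ≡ 3413·4058 ≡ 127 (mod 4343).
x = 205 + 3862·127 = 490679.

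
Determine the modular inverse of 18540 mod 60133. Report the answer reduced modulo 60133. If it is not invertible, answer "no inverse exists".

Apply the Euclidean algorithm to 60133 and 18540:
60133 = 3*18540 + 4513
18540 = 4*4513 + 488
4513 = 9*488 + 121
488 = 4*121 + 4
121 = 30*4 + 1
4 = 4*1 + 0
Since gcd(18540, 60133) = 1, back-substitute to write 1 as a combination:
1 = 121 − 30·4
1 = −30·488 + 121·121
1 = 121·4513 − 1119·488
1 = −1119·18540 + 4597·4513
1 = 4597·60133 − 14910·18540
Thus 18540·(-14910) ≡ 1 (mod 60133); reducing, -14910 mod 60133 = 45223.

45223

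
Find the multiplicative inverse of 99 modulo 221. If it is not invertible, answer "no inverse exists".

Run Euclid on (221, 99):
221 = 2×99 + 23
99 = 4×23 + 7
23 = 3×7 + 2
7 = 3×2 + 1
2 = 2×1 + 0
gcd = 1, so the inverse exists. Back-substitute:
1 = 7 − 3·2
1 = −3·23 + 10·7
1 = 10·99 − 43·23
1 = −43·221 + 96·99
So 99·96 ≡ 1 (mod 221).

96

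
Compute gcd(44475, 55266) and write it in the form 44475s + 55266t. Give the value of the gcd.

3

Apply Euclid's algorithm to 55266 and 44475:
55266 = 1×44475 + 10791
44475 = 4×10791 + 1311
10791 = 8×1311 + 303
1311 = 4×303 + 99
303 = 3×99 + 6
99 = 16×6 + 3
6 = 2×3 + 0
gcd(44475, 55266) = 3.
Working backward:
3 = 99 − 16·6
3 = −16·303 + 49·99
3 = 49·1311 − 212·303
3 = −212·10791 + 1745·1311
3 = 1745·44475 − 7192·10791
3 = −7192·55266 + 8937·44475
So 3 = (-7192)·55266 + (8937)·44475.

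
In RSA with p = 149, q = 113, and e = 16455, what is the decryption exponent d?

φ(n) = (p−1)(q−1) = 148·112 = 16576.
Need d with 16455·d ≡ 1 (mod 16576). Apply the extended Euclidean algorithm:
16576 = 1*16455 + 121
16455 = 135*121 + 120
121 = 1*120 + 1
120 = 120*1 + 0
Back-substitute:
1 = 121 − 120
1 = −16455 + 136·121
1 = 136·16576 − 137·16455
So 16455·(-137) ≡ 1 (mod 16576), hence d ≡ -137 ≡ 16439 (mod 16576).

16439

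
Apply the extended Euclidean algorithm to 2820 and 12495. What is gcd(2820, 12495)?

Apply Euclid's algorithm to 12495 and 2820:
12495 = 4·2820 + 1215
2820 = 2·1215 + 390
1215 = 3·390 + 45
390 = 8·45 + 30
45 = 1·30 + 15
30 = 2·15 + 0
gcd(2820, 12495) = 15.
Working backward:
15 = 45 − 30
15 = −390 + 9·45
15 = 9·1215 − 28·390
15 = −28·2820 + 65·1215
15 = 65·12495 − 288·2820
So 15 = (65)·12495 + (-288)·2820.

15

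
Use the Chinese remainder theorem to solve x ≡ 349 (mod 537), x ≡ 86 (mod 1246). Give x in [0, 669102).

Write x = 349 + 537·k. Then 537·k ≡ 86 − 349 ≡ 983 (mod 1246).
Need 537⁻¹ mod 1246. Extended Euclid on (1246, 537):
1246 = 2×537 + 172
537 = 3×172 + 21
172 = 8×21 + 4
21 = 5×4 + 1
4 = 4×1 + 0
Back-substitute:
1 = 21 − 5·4
1 = −5·172 + 41·21
1 = 41·537 − 128·172
1 = −128·1246 + 297·537
537⁻¹ ≡ 297 (mod 1246), so k ≡ 297·983 ≡ 387 (mod 1246).
x = 349 + 537·387 = 208168.

208168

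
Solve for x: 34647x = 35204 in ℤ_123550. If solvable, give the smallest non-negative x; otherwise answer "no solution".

First find gcd(34647, 123550):
123550 = 3×34647 + 19609
34647 = 1×19609 + 15038
19609 = 1×15038 + 4571
15038 = 3×4571 + 1325
4571 = 3×1325 + 596
1325 = 2×596 + 133
596 = 4×133 + 64
133 = 2×64 + 5
64 = 12×5 + 4
5 = 1×4 + 1
4 = 4×1 + 0
gcd = 1, so a unique solution mod 123550 exists.
Back-substitute for the Bézout coefficients:
1 = 5 − 4
1 = −64 + 13·5
1 = 13·133 − 27·64
1 = −27·596 + 121·133
1 = 121·1325 − 269·596
1 = −269·4571 + 928·1325
1 = 928·15038 − 3053·4571
1 = −3053·19609 + 3981·15038
1 = 3981·34647 − 7034·19609
1 = −7034·123550 + 25083·34647
So 34647·(25083) ≡ 1 (mod 123550), giving 34647⁻¹ ≡ 25083.
x ≡ 34647⁻¹·35204 ≡ 25083·35204 ≡ 10082 (mod 123550).

10082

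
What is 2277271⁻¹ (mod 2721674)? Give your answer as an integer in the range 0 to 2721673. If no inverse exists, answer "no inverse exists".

1746263

gcd(2721674, 2277271) by repeated division:
2721674 = 1×2277271 + 444403
2277271 = 5×444403 + 55256
444403 = 8×55256 + 2355
55256 = 23×2355 + 1091
2355 = 2×1091 + 173
1091 = 6×173 + 53
173 = 3×53 + 14
53 = 3×14 + 11
14 = 1×11 + 3
11 = 3×3 + 2
3 = 1×2 + 1
2 = 2×1 + 0
gcd = 1, so the inverse exists. Back-substitute:
1 = 3 − 2
1 = −11 + 4·3
1 = 4·14 − 5·11
1 = −5·53 + 19·14
1 = 19·173 − 62·53
1 = −62·1091 + 391·173
1 = 391·2355 − 844·1091
1 = −844·55256 + 19803·2355
1 = 19803·444403 − 159268·55256
1 = −159268·2277271 + 816143·444403
1 = 816143·2721674 − 975411·2277271
Hence 2277271⁻¹ ≡ -975411 ≡ 1746263 (mod 2721674).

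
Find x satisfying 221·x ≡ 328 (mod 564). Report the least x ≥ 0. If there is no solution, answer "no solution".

First find gcd(221, 564):
564 = 2×221 + 122
221 = 1×122 + 99
122 = 1×99 + 23
99 = 4×23 + 7
23 = 3×7 + 2
7 = 3×2 + 1
2 = 2×1 + 0
gcd = 1, so a unique solution mod 564 exists.
Back-substitute for the Bézout coefficients:
1 = 7 − 3·2
1 = −3·23 + 10·7
1 = 10·99 − 43·23
1 = −43·122 + 53·99
1 = 53·221 − 96·122
1 = −96·564 + 245·221
So 221·(245) ≡ 1 (mod 564), giving 221⁻¹ ≡ 245.
x ≡ 221⁻¹·328 ≡ 245·328 ≡ 272 (mod 564).

272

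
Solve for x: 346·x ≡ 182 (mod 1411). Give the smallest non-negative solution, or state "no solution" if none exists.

First find gcd(346, 1411):
1411 = 4*346 + 27
346 = 12*27 + 22
27 = 1*22 + 5
22 = 4*5 + 2
5 = 2*2 + 1
2 = 2*1 + 0
gcd = 1, so a unique solution mod 1411 exists.
Back-substitute for the Bézout coefficients:
1 = 5 − 2·2
1 = −2·22 + 9·5
1 = 9·27 − 11·22
1 = −11·346 + 141·27
1 = 141·1411 − 575·346
So 346·(-575) ≡ 1 (mod 1411), giving 346⁻¹ ≡ 836.
x ≡ 346⁻¹·182 ≡ 836·182 ≡ 1175 (mod 1411).

1175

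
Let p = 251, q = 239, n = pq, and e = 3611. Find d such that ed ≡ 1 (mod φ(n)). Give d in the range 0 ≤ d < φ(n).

φ(n) = (p−1)(q−1) = 250·238 = 59500.
Need d with 3611·d ≡ 1 (mod 59500). Apply the extended Euclidean algorithm:
59500 = 16*3611 + 1724
3611 = 2*1724 + 163
1724 = 10*163 + 94
163 = 1*94 + 69
94 = 1*69 + 25
69 = 2*25 + 19
25 = 1*19 + 6
19 = 3*6 + 1
6 = 6*1 + 0
Back-substitute:
1 = 19 − 3·6
1 = −3·25 + 4·19
1 = 4·69 − 11·25
1 = −11·94 + 15·69
1 = 15·163 − 26·94
1 = −26·1724 + 275·163
1 = 275·3611 − 576·1724
1 = −576·59500 + 9491·3611
So 3611·9491 ≡ 1 (mod 59500), hence d = 9491.

9491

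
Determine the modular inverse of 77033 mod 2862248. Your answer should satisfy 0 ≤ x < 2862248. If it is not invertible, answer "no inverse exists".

gcd(2862248, 77033) by repeated division:
2862248 = 37·77033 + 12027
77033 = 6·12027 + 4871
12027 = 2·4871 + 2285
4871 = 2·2285 + 301
2285 = 7·301 + 178
301 = 1·178 + 123
178 = 1·123 + 55
123 = 2·55 + 13
55 = 4·13 + 3
13 = 4·3 + 1
3 = 3·1 + 0
Since gcd(77033, 2862248) = 1, back-substitute to write 1 as a combination:
1 = 13 − 4·3
1 = −4·55 + 17·13
1 = 17·123 − 38·55
1 = −38·178 + 55·123
1 = 55·301 − 93·178
1 = −93·2285 + 706·301
1 = 706·4871 − 1505·2285
1 = −1505·12027 + 3716·4871
1 = 3716·77033 − 23801·12027
1 = −23801·2862248 + 884353·77033
So 77033·884353 ≡ 1 (mod 2862248).

884353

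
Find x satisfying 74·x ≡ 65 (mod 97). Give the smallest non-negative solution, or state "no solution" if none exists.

First find gcd(74, 97):
97 = 1·74 + 23
74 = 3·23 + 5
23 = 4·5 + 3
5 = 1·3 + 2
3 = 1·2 + 1
2 = 2·1 + 0
gcd = 1, so a unique solution mod 97 exists.
Back-substitute for the Bézout coefficients:
1 = 3 − 2
1 = −5 + 2·3
1 = 2·23 − 9·5
1 = −9·74 + 29·23
1 = 29·97 − 38·74
So 74·(-38) ≡ 1 (mod 97), giving 74⁻¹ ≡ 59.
x ≡ 74⁻¹·65 ≡ 59·65 ≡ 52 (mod 97).

52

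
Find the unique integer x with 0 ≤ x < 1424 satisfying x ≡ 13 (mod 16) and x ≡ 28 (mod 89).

829

Write x = 13 + 16·k. Then 16·k ≡ 28 − 13 ≡ 15 (mod 89).
Need 16⁻¹ mod 89. Extended Euclid on (89, 16):
89 = 5×16 + 9
16 = 1×9 + 7
9 = 1×7 + 2
7 = 3×2 + 1
2 = 2×1 + 0
Back-substitute:
1 = 7 − 3·2
1 = −3·9 + 4·7
1 = 4·16 − 7·9
1 = −7·89 + 39·16
16⁻¹ ≡ 39 (mod 89), so k ≡ 39·15 ≡ 51 (mod 89).
x = 13 + 16·51 = 829.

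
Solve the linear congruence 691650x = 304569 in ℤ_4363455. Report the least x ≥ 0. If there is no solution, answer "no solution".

no solution

gcd(691650, 4363455):
4363455 = 6*691650 + 213555
691650 = 3*213555 + 50985
213555 = 4*50985 + 9615
50985 = 5*9615 + 2910
9615 = 3*2910 + 885
2910 = 3*885 + 255
885 = 3*255 + 120
255 = 2*120 + 15
120 = 8*15 + 0
gcd = 15, but 15 ∤ 304569, so the congruence has no solution.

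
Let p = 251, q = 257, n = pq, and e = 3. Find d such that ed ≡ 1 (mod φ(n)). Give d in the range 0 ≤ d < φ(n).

42667

φ(n) = (p−1)(q−1) = 250·256 = 64000.
Need d with 3·d ≡ 1 (mod 64000). Apply the extended Euclidean algorithm:
64000 = 21333×3 + 1
3 = 3×1 + 0
Back-substitute:
1 = 64000 − 21333·3
So 3·(-21333) ≡ 1 (mod 64000), hence d ≡ -21333 ≡ 42667 (mod 64000).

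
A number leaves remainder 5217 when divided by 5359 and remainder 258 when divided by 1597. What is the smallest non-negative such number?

3499285

Write x = 5217 + 5359·k. Then 5359·k ≡ 258 − 5217 ≡ 1429 (mod 1597).
Need 5359⁻¹ mod 1597. Extended Euclid on (1597, 568):
1597 = 2·568 + 461
568 = 1·461 + 107
461 = 4·107 + 33
107 = 3·33 + 8
33 = 4·8 + 1
8 = 8·1 + 0
Back-substitute:
1 = 33 − 4·8
1 = −4·107 + 13·33
1 = 13·461 − 56·107
1 = −56·568 + 69·461
1 = 69·1597 − 194·568
5359⁻¹ ≡ 1403 (mod 1597), so k ≡ 1403·1429 ≡ 652 (mod 1597).
x = 5217 + 5359·652 = 3499285.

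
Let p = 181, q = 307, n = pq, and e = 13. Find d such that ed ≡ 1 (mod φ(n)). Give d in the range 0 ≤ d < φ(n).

φ(n) = (p−1)(q−1) = 180·306 = 55080.
Need d with 13·d ≡ 1 (mod 55080). Apply the extended Euclidean algorithm:
55080 = 4236*13 + 12
13 = 1*12 + 1
12 = 12*1 + 0
Back-substitute:
1 = 13 − 12
1 = −55080 + 4237·13
So 13·4237 ≡ 1 (mod 55080), hence d = 4237.

4237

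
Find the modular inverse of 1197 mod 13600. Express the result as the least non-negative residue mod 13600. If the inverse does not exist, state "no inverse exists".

Run Euclid on (13600, 1197):
13600 = 11*1197 + 433
1197 = 2*433 + 331
433 = 1*331 + 102
331 = 3*102 + 25
102 = 4*25 + 2
25 = 12*2 + 1
2 = 2*1 + 0
The gcd is 1. Working backward:
1 = 25 − 12·2
1 = −12·102 + 49·25
1 = 49·331 − 159·102
1 = −159·433 + 208·331
1 = 208·1197 − 575·433
1 = −575·13600 + 6533·1197
So 1197·6533 ≡ 1 (mod 13600).

6533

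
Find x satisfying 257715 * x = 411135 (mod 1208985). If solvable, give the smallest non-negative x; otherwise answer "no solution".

17054

First find gcd(257715, 1208985):
1208985 = 4·257715 + 178125
257715 = 1·178125 + 79590
178125 = 2·79590 + 18945
79590 = 4·18945 + 3810
18945 = 4·3810 + 3705
3810 = 1·3705 + 105
3705 = 35·105 + 30
105 = 3·30 + 15
30 = 2·15 + 0
gcd = 15 and 15 | 411135, so solutions exist. Divide through by 15: 17181x ≡ 27409 (mod 80599).
Now find 17181⁻¹ mod 80599:
80599 = 4·17181 + 11875
17181 = 1·11875 + 5306
11875 = 2·5306 + 1263
5306 = 4·1263 + 254
1263 = 4·254 + 247
254 = 1·247 + 7
247 = 35·7 + 2
7 = 3·2 + 1
2 = 2·1 + 0
Back-substitute:
1 = 7 − 3·2
1 = −3·247 + 106·7
1 = 106·254 − 109·247
1 = −109·1263 + 542·254
1 = 542·5306 − 2277·1263
1 = −2277·11875 + 5096·5306
1 = 5096·17181 − 7373·11875
1 = −7373·80599 + 34588·17181
So 17181⁻¹ ≡ 34588 (mod 80599).
Then x ≡ 34588·27409 ≡ 17054 (mod 80599); the smallest non-negative solution is x = 17054.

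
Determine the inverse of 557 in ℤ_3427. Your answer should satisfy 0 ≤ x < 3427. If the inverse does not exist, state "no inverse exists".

Extended Euclidean algorithm:
3427 = 6*557 + 85
557 = 6*85 + 47
85 = 1*47 + 38
47 = 1*38 + 9
38 = 4*9 + 2
9 = 4*2 + 1
2 = 2*1 + 0
gcd = 1, so the inverse exists. Back-substitute:
1 = 9 − 4·2
1 = −4·38 + 17·9
1 = 17·47 − 21·38
1 = −21·85 + 38·47
1 = 38·557 − 249·85
1 = −249·3427 + 1532·557
So 557·1532 ≡ 1 (mod 3427).

1532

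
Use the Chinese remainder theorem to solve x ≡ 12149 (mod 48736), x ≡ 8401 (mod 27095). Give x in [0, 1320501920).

669254901

Write x = 12149 + 48736·k. Then 48736·k ≡ 8401 − 12149 ≡ 23347 (mod 27095).
Need 48736⁻¹ mod 27095. Extended Euclid on (27095, 21641):
27095 = 1*21641 + 5454
21641 = 3*5454 + 5279
5454 = 1*5279 + 175
5279 = 30*175 + 29
175 = 6*29 + 1
29 = 29*1 + 0
Back-substitute:
1 = 175 − 6·29
1 = −6·5279 + 181·175
1 = 181·5454 − 187·5279
1 = −187·21641 + 742·5454
1 = 742·27095 − 929·21641
48736⁻¹ ≡ 26166 (mod 27095), so k ≡ 26166·23347 ≡ 13732 (mod 27095).
x = 12149 + 48736·13732 = 669254901.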